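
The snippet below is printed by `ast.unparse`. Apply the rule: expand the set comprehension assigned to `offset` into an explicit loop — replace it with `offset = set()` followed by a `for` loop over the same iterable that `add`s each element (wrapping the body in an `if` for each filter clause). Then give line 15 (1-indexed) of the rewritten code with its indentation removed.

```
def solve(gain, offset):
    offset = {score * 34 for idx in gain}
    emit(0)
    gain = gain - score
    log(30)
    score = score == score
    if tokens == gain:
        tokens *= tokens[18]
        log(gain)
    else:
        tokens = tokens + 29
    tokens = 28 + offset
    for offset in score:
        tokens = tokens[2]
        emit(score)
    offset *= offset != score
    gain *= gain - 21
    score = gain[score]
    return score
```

for offset in score:

Transformed code:
def solve(gain, offset):
    offset = set()
    for idx in gain:
        offset.add(score * 34)
    emit(0)
    gain = gain - score
    log(30)
    score = score == score
    if tokens == gain:
        tokens *= tokens[18]
        log(gain)
    else:
        tokens = tokens + 29
    tokens = 28 + offset
    for offset in score:
        tokens = tokens[2]
        emit(score)
    offset *= offset != score
    gain *= gain - 21
    score = gain[score]
    return score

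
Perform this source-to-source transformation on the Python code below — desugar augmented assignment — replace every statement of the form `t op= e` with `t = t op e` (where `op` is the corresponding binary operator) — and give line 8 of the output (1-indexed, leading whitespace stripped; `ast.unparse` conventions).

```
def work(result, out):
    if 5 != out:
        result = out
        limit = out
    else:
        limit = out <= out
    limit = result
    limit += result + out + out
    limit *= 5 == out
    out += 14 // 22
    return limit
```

limit = limit + (result + out + out)

Transformed code:
def work(result, out):
    if 5 != out:
        result = out
        limit = out
    else:
        limit = out <= out
    limit = result
    limit = limit + (result + out + out)
    limit = limit * (5 == out)
    out = out + 14 // 22
    return limit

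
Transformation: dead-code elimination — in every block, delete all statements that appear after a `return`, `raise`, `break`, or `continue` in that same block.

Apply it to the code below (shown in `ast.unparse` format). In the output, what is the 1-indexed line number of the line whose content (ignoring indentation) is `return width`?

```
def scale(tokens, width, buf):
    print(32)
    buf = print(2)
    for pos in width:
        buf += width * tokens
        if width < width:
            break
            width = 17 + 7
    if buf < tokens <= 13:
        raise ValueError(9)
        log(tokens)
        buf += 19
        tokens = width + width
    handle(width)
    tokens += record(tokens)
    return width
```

Transformed code:
def scale(tokens, width, buf):
    print(32)
    buf = print(2)
    for pos in width:
        buf += width * tokens
        if width < width:
            break
    if buf < tokens <= 13:
        raise ValueError(9)
    handle(width)
    tokens += record(tokens)
    return width

12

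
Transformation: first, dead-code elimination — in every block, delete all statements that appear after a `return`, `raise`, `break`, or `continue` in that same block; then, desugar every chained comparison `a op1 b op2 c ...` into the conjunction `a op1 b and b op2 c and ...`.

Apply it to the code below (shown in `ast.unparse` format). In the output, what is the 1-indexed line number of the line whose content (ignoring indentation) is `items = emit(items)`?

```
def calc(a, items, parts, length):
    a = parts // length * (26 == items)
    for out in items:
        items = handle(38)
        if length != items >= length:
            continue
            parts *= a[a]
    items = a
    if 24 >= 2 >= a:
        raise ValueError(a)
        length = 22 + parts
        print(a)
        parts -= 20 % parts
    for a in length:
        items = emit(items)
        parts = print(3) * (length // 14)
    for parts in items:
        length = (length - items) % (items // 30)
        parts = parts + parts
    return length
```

11

Transformed code:
def calc(a, items, parts, length):
    a = parts // length * (26 == items)
    for out in items:
        items = handle(38)
        if length != items and items >= length:
            continue
    items = a
    if 24 >= 2 and 2 >= a:
        raise ValueError(a)
    for a in length:
        items = emit(items)
        parts = print(3) * (length // 14)
    for parts in items:
        length = (length - items) % (items // 30)
        parts = parts + parts
    return length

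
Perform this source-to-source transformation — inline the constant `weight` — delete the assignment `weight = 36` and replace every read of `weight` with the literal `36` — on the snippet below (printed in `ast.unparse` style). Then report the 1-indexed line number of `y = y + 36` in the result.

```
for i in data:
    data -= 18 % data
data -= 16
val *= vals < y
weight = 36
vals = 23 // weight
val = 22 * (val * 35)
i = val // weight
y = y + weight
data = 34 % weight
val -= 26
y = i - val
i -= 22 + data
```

Transformed code:
for i in data:
    data -= 18 % data
data -= 16
val *= vals < y
vals = 23 // 36
val = 22 * (val * 35)
i = val // 36
y = y + 36
data = 34 % 36
val -= 26
y = i - val
i -= 22 + data

8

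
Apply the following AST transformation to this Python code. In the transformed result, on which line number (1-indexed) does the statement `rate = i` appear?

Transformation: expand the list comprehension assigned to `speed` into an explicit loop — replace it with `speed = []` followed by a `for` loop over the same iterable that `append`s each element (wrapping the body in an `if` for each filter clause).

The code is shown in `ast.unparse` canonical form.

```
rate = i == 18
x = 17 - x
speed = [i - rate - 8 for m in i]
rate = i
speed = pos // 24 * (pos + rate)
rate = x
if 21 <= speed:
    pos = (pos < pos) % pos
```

Transformed code:
rate = i == 18
x = 17 - x
speed = []
for m in i:
    speed.append(i - rate - 8)
rate = i
speed = pos // 24 * (pos + rate)
rate = x
if 21 <= speed:
    pos = (pos < pos) % pos

6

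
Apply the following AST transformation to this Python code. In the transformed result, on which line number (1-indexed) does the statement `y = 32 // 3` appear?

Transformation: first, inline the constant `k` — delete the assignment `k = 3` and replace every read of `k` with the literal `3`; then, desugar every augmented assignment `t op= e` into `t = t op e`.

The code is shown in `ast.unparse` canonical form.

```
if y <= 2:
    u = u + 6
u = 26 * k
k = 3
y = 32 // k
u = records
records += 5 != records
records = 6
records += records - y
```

Transformed code:
if y <= 2:
    u = u + 6
u = 26 * 3
y = 32 // 3
u = records
records = records + (5 != records)
records = 6
records = records + (records - y)

4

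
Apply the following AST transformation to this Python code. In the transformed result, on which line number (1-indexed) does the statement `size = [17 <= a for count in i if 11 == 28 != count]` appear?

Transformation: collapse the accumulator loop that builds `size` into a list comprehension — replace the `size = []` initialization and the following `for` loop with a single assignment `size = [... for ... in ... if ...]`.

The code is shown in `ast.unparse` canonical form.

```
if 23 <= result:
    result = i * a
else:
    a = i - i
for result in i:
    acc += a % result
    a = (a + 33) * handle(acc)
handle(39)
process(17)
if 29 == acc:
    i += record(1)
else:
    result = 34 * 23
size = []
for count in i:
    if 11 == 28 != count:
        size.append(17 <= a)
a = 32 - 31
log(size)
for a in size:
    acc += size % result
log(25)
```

Transformed code:
if 23 <= result:
    result = i * a
else:
    a = i - i
for result in i:
    acc += a % result
    a = (a + 33) * handle(acc)
handle(39)
process(17)
if 29 == acc:
    i += record(1)
else:
    result = 34 * 23
size = [17 <= a for count in i if 11 == 28 != count]
a = 32 - 31
log(size)
for a in size:
    acc += size % result
log(25)

14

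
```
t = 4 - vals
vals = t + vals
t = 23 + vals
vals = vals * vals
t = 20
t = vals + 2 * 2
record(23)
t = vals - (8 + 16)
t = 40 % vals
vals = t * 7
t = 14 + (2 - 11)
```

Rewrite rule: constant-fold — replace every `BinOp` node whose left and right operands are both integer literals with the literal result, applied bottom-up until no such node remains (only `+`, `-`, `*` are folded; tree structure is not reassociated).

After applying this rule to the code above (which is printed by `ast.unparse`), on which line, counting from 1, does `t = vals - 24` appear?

Transformed code:
t = 4 - vals
vals = t + vals
t = 23 + vals
vals = vals * vals
t = 20
t = vals + 4
record(23)
t = vals - 24
t = 40 % vals
vals = t * 7
t = 5

8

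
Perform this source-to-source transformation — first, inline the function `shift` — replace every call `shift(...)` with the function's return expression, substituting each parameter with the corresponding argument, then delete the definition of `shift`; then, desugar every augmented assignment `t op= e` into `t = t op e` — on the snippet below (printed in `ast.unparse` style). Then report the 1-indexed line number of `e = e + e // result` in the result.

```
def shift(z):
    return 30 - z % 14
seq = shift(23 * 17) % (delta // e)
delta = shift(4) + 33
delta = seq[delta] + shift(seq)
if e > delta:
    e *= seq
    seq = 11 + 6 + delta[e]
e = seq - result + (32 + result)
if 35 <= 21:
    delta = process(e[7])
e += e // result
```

Transformed code:
seq = (30 - 23 * 17 % 14) % (delta // e)
delta = 30 - 4 % 14 + 33
delta = seq[delta] + (30 - seq % 14)
if e > delta:
    e = e * seq
    seq = 11 + 6 + delta[e]
e = seq - result + (32 + result)
if 35 <= 21:
    delta = process(e[7])
e = e + e // result

10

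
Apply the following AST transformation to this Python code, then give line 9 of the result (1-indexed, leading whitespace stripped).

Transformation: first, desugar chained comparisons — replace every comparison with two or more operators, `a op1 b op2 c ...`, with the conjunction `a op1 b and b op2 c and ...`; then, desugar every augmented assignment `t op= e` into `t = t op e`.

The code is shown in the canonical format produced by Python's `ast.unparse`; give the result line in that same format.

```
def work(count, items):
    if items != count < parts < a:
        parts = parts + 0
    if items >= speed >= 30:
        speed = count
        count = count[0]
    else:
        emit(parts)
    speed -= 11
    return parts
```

Transformed code:
def work(count, items):
    if items != count and count < parts and (parts < a):
        parts = parts + 0
    if items >= speed and speed >= 30:
        speed = count
        count = count[0]
    else:
        emit(parts)
    speed = speed - 11
    return parts

speed = speed - 11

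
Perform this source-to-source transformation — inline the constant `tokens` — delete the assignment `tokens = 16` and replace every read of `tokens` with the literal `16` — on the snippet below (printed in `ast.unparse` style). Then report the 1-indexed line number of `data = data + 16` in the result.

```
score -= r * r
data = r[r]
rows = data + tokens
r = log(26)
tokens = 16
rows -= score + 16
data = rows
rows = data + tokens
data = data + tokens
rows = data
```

Transformed code:
score -= r * r
data = r[r]
rows = data + 16
r = log(26)
rows -= score + 16
data = rows
rows = data + 16
data = data + 16
rows = data

8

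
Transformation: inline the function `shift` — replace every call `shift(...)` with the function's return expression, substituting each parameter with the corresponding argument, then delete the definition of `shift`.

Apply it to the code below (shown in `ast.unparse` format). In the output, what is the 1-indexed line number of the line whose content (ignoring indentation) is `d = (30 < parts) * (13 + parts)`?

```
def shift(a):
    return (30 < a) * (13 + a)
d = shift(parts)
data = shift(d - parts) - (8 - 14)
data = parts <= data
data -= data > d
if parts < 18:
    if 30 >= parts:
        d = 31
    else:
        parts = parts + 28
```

Transformed code:
d = (30 < parts) * (13 + parts)
data = (30 < d - parts) * (13 + (d - parts)) - (8 - 14)
data = parts <= data
data -= data > d
if parts < 18:
    if 30 >= parts:
        d = 31
    else:
        parts = parts + 28

1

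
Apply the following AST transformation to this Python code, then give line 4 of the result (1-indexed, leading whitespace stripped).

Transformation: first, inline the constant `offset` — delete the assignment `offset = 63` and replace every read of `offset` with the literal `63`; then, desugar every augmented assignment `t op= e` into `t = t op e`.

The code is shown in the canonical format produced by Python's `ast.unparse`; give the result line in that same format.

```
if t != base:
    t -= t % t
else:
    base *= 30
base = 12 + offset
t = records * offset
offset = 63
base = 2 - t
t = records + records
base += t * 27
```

Transformed code:
if t != base:
    t = t - t % t
else:
    base = base * 30
base = 12 + 63
t = records * 63
base = 2 - t
t = records + records
base = base + t * 27

base = base * 30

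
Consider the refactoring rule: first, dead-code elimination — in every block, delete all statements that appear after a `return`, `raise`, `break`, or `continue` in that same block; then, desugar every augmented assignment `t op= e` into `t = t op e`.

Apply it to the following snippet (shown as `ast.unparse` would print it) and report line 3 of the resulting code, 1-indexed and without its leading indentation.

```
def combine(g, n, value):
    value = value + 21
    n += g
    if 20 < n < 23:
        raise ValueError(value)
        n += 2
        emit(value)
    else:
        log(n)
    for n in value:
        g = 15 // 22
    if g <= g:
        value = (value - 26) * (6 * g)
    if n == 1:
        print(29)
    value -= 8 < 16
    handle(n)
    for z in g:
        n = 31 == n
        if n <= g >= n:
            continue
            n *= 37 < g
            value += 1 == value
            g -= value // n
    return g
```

Transformed code:
def combine(g, n, value):
    value = value + 21
    n = n + g
    if 20 < n < 23:
        raise ValueError(value)
    else:
        log(n)
    for n in value:
        g = 15 // 22
    if g <= g:
        value = (value - 26) * (6 * g)
    if n == 1:
        print(29)
    value = value - (8 < 16)
    handle(n)
    for z in g:
        n = 31 == n
        if n <= g >= n:
            continue
    return g

n = n + g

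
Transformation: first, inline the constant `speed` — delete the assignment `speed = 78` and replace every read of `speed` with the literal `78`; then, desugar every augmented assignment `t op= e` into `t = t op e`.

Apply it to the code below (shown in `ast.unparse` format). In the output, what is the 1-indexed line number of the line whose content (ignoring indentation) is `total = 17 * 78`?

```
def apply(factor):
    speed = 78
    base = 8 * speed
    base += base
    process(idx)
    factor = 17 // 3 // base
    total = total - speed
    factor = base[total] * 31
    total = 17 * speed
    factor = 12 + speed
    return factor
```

Transformed code:
def apply(factor):
    base = 8 * 78
    base = base + base
    process(idx)
    factor = 17 // 3 // base
    total = total - 78
    factor = base[total] * 31
    total = 17 * 78
    factor = 12 + 78
    return factor

8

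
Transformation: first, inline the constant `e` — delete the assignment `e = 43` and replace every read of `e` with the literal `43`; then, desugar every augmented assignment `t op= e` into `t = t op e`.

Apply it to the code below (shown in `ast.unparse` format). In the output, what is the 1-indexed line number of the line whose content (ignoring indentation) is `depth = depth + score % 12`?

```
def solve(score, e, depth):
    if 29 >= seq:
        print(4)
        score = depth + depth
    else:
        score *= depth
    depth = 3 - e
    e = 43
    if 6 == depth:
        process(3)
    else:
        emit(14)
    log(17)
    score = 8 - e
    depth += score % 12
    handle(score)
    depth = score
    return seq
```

Transformed code:
def solve(score, e, depth):
    if 29 >= seq:
        print(4)
        score = depth + depth
    else:
        score = score * depth
    depth = 3 - 43
    if 6 == depth:
        process(3)
    else:
        emit(14)
    log(17)
    score = 8 - 43
    depth = depth + score % 12
    handle(score)
    depth = score
    return seq

14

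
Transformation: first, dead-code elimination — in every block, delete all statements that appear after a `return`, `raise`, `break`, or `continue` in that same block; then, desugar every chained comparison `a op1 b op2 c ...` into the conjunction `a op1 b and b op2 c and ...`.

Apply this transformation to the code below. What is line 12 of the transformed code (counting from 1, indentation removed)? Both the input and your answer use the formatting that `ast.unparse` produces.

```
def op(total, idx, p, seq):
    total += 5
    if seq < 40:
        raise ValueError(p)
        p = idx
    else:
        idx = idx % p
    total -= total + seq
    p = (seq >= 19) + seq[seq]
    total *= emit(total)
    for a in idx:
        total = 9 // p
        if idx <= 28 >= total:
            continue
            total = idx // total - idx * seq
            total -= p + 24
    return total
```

if idx <= 28 and 28 >= total:

Transformed code:
def op(total, idx, p, seq):
    total += 5
    if seq < 40:
        raise ValueError(p)
    else:
        idx = idx % p
    total -= total + seq
    p = (seq >= 19) + seq[seq]
    total *= emit(total)
    for a in idx:
        total = 9 // p
        if idx <= 28 and 28 >= total:
            continue
    return total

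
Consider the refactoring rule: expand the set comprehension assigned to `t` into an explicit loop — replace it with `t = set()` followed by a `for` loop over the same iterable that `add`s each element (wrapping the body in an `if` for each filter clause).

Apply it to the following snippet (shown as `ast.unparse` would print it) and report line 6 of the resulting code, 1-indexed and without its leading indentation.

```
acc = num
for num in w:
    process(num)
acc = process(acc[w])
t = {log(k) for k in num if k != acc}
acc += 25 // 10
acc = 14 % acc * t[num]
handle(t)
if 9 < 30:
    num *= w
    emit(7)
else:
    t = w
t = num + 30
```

Transformed code:
acc = num
for num in w:
    process(num)
acc = process(acc[w])
t = set()
for k in num:
    if k != acc:
        t.add(log(k))
acc += 25 // 10
acc = 14 % acc * t[num]
handle(t)
if 9 < 30:
    num *= w
    emit(7)
else:
    t = w
t = num + 30

for k in num:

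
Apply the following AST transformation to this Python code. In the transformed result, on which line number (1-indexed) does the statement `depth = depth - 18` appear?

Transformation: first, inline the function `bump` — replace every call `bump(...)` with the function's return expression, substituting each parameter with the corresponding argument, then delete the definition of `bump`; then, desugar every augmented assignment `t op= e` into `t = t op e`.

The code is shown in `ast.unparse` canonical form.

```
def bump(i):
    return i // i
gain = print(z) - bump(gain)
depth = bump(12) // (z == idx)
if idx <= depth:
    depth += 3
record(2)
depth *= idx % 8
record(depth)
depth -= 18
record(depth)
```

Transformed code:
gain = print(z) - gain // gain
depth = 12 // 12 // (z == idx)
if idx <= depth:
    depth = depth + 3
record(2)
depth = depth * (idx % 8)
record(depth)
depth = depth - 18
record(depth)

8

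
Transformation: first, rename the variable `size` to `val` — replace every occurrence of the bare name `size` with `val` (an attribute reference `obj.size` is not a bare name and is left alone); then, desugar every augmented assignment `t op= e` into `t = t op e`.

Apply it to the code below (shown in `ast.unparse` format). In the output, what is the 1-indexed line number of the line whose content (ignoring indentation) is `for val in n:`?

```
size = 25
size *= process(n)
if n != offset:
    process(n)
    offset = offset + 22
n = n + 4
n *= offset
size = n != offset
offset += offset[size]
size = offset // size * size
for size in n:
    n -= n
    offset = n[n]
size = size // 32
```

11

Transformed code:
val = 25
val = val * process(n)
if n != offset:
    process(n)
    offset = offset + 22
n = n + 4
n = n * offset
val = n != offset
offset = offset + offset[val]
val = offset // val * val
for val in n:
    n = n - n
    offset = n[n]
val = val // 32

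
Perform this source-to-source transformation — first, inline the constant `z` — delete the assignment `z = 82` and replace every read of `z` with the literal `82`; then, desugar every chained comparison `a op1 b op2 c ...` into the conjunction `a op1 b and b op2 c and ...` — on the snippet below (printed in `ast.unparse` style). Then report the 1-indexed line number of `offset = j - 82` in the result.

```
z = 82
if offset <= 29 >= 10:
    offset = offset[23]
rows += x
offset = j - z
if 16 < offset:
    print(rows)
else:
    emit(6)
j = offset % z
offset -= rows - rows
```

Transformed code:
if offset <= 29 and 29 >= 10:
    offset = offset[23]
rows += x
offset = j - 82
if 16 < offset:
    print(rows)
else:
    emit(6)
j = offset % 82
offset -= rows - rows

4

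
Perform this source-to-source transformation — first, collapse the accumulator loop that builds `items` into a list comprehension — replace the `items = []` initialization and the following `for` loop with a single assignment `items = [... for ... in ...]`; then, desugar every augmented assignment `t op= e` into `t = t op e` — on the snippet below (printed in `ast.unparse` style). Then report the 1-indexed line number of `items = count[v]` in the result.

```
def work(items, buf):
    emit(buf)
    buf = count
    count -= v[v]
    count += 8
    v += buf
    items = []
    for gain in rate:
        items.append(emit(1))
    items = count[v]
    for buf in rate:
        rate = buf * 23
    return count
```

Transformed code:
def work(items, buf):
    emit(buf)
    buf = count
    count = count - v[v]
    count = count + 8
    v = v + buf
    items = [emit(1) for gain in rate]
    items = count[v]
    for buf in rate:
        rate = buf * 23
    return count

8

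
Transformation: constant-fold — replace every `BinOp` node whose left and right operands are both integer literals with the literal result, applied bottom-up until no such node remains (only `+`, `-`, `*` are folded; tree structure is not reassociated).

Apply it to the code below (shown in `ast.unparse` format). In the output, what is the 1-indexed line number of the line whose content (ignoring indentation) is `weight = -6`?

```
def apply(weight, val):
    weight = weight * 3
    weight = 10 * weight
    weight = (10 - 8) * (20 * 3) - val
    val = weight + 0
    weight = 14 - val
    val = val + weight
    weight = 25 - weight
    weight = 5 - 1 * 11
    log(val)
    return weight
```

Transformed code:
def apply(weight, val):
    weight = weight * 3
    weight = 10 * weight
    weight = 120 - val
    val = weight + 0
    weight = 14 - val
    val = val + weight
    weight = 25 - weight
    weight = -6
    log(val)
    return weight

9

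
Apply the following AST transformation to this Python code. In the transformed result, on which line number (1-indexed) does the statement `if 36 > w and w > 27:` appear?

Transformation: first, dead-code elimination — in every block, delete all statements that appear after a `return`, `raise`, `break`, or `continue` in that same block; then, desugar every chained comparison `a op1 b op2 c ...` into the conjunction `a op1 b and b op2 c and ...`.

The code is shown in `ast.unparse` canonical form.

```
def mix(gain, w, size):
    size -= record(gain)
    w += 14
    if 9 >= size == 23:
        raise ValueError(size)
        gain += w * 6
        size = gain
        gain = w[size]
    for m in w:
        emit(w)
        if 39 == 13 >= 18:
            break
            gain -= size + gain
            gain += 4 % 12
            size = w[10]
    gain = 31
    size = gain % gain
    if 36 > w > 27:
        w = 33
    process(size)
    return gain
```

Transformed code:
def mix(gain, w, size):
    size -= record(gain)
    w += 14
    if 9 >= size and size == 23:
        raise ValueError(size)
    for m in w:
        emit(w)
        if 39 == 13 and 13 >= 18:
            break
    gain = 31
    size = gain % gain
    if 36 > w and w > 27:
        w = 33
    process(size)
    return gain

12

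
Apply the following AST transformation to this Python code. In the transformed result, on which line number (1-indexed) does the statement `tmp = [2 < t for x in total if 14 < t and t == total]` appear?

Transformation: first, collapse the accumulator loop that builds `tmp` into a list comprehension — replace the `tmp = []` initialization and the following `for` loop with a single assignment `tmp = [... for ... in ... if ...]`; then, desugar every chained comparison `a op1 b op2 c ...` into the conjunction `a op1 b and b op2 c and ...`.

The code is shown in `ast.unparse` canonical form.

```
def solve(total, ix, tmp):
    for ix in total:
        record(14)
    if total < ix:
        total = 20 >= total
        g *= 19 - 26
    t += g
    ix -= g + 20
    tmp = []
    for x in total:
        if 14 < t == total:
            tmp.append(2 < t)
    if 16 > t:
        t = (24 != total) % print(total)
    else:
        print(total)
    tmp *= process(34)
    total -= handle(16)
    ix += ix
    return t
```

9

Transformed code:
def solve(total, ix, tmp):
    for ix in total:
        record(14)
    if total < ix:
        total = 20 >= total
        g *= 19 - 26
    t += g
    ix -= g + 20
    tmp = [2 < t for x in total if 14 < t and t == total]
    if 16 > t:
        t = (24 != total) % print(total)
    else:
        print(total)
    tmp *= process(34)
    total -= handle(16)
    ix += ix
    return t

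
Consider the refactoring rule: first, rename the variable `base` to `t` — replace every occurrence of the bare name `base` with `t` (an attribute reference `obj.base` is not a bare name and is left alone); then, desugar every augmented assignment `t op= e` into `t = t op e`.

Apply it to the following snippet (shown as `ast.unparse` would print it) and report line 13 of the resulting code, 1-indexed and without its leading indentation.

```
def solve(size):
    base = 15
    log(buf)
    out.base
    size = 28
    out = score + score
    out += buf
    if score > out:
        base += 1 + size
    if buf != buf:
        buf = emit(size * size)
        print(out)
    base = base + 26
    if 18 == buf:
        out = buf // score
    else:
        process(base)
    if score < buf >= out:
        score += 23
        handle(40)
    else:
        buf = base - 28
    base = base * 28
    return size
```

Transformed code:
def solve(size):
    t = 15
    log(buf)
    out.base
    size = 28
    out = score + score
    out = out + buf
    if score > out:
        t = t + (1 + size)
    if buf != buf:
        buf = emit(size * size)
        print(out)
    t = t + 26
    if 18 == buf:
        out = buf // score
    else:
        process(t)
    if score < buf >= out:
        score = score + 23
        handle(40)
    else:
        buf = t - 28
    t = t * 28
    return size

t = t + 26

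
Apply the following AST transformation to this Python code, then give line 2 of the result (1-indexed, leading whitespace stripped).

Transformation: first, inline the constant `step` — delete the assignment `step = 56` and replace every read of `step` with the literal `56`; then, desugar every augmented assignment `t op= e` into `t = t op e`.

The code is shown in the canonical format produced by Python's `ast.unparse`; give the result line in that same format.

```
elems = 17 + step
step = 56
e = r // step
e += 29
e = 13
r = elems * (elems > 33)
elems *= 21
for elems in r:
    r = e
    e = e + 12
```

Transformed code:
elems = 17 + 56
e = r // 56
e = e + 29
e = 13
r = elems * (elems > 33)
elems = elems * 21
for elems in r:
    r = e
    e = e + 12

e = r // 56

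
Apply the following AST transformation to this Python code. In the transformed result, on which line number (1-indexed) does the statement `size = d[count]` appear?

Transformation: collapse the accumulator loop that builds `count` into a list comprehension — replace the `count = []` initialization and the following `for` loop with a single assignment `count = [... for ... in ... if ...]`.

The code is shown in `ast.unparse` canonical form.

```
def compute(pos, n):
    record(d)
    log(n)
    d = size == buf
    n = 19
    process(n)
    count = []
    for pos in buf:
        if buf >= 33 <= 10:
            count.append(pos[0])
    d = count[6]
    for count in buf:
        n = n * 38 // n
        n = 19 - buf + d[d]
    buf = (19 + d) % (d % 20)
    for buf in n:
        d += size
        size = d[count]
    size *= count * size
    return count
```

Transformed code:
def compute(pos, n):
    record(d)
    log(n)
    d = size == buf
    n = 19
    process(n)
    count = [pos[0] for pos in buf if buf >= 33 <= 10]
    d = count[6]
    for count in buf:
        n = n * 38 // n
        n = 19 - buf + d[d]
    buf = (19 + d) % (d % 20)
    for buf in n:
        d += size
        size = d[count]
    size *= count * size
    return count

15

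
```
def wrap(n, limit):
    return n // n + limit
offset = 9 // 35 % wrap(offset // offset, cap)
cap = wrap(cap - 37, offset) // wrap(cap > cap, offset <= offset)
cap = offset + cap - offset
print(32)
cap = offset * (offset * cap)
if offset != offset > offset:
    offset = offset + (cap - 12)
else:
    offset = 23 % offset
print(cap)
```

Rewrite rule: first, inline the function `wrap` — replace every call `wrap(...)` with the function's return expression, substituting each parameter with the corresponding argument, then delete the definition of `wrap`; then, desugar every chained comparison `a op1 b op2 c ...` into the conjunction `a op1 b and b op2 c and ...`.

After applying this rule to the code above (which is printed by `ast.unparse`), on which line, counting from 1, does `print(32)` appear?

4

Transformed code:
offset = 9 // 35 % (offset // offset // (offset // offset) + cap)
cap = ((cap - 37) // (cap - 37) + offset) // ((cap > cap) // (cap > cap) + (offset <= offset))
cap = offset + cap - offset
print(32)
cap = offset * (offset * cap)
if offset != offset and offset > offset:
    offset = offset + (cap - 12)
else:
    offset = 23 % offset
print(cap)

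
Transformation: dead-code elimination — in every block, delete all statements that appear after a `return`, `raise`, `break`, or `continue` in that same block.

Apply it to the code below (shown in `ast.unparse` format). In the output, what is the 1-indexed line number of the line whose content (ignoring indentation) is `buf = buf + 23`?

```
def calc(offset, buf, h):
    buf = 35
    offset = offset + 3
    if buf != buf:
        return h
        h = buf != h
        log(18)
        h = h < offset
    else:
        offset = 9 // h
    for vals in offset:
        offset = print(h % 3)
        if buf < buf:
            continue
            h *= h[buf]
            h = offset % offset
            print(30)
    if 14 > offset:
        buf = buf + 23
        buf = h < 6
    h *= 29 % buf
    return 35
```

Transformed code:
def calc(offset, buf, h):
    buf = 35
    offset = offset + 3
    if buf != buf:
        return h
    else:
        offset = 9 // h
    for vals in offset:
        offset = print(h % 3)
        if buf < buf:
            continue
    if 14 > offset:
        buf = buf + 23
        buf = h < 6
    h *= 29 % buf
    return 35

13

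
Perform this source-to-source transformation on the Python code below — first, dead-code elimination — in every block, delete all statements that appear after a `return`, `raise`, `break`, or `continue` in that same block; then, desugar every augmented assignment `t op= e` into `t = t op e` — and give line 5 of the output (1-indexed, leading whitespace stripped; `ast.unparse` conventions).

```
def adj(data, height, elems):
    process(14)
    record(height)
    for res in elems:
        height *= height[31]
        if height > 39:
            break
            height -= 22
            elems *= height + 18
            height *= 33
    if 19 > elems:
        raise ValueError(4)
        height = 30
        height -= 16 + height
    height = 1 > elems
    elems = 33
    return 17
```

Transformed code:
def adj(data, height, elems):
    process(14)
    record(height)
    for res in elems:
        height = height * height[31]
        if height > 39:
            break
    if 19 > elems:
        raise ValueError(4)
    height = 1 > elems
    elems = 33
    return 17

height = height * height[31]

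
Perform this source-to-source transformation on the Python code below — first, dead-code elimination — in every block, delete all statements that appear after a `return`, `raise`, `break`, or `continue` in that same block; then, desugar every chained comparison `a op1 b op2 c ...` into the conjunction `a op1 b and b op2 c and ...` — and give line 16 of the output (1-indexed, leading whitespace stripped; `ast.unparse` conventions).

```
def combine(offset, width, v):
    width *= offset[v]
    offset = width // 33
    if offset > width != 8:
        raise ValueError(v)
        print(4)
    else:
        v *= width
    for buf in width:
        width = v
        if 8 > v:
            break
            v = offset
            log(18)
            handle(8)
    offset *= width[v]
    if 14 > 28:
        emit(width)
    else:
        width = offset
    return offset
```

Transformed code:
def combine(offset, width, v):
    width *= offset[v]
    offset = width // 33
    if offset > width and width != 8:
        raise ValueError(v)
    else:
        v *= width
    for buf in width:
        width = v
        if 8 > v:
            break
    offset *= width[v]
    if 14 > 28:
        emit(width)
    else:
        width = offset
    return offset

width = offset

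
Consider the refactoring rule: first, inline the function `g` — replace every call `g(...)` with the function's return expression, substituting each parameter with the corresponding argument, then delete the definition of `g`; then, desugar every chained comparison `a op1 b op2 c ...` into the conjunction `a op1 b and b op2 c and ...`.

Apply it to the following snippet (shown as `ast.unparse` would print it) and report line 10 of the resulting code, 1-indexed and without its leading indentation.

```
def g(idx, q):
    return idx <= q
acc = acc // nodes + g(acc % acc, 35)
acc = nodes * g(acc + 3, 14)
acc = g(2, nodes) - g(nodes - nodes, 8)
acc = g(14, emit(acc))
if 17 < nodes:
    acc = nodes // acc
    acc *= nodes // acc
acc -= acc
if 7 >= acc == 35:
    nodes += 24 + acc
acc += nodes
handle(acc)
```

nodes += 24 + acc

Transformed code:
acc = acc // nodes + (acc % acc <= 35)
acc = nodes * (acc + 3 <= 14)
acc = (2 <= nodes) - (nodes - nodes <= 8)
acc = 14 <= emit(acc)
if 17 < nodes:
    acc = nodes // acc
    acc *= nodes // acc
acc -= acc
if 7 >= acc and acc == 35:
    nodes += 24 + acc
acc += nodes
handle(acc)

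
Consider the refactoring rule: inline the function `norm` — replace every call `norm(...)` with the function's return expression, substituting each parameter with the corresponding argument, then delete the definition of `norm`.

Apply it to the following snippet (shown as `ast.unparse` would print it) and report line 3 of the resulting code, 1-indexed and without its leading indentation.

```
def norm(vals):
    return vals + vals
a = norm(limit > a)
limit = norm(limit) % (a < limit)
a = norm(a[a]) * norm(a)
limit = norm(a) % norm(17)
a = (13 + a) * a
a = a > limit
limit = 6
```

Transformed code:
a = (limit > a) + (limit > a)
limit = (limit + limit) % (a < limit)
a = (a[a] + a[a]) * (a + a)
limit = (a + a) % (17 + 17)
a = (13 + a) * a
a = a > limit
limit = 6

a = (a[a] + a[a]) * (a + a)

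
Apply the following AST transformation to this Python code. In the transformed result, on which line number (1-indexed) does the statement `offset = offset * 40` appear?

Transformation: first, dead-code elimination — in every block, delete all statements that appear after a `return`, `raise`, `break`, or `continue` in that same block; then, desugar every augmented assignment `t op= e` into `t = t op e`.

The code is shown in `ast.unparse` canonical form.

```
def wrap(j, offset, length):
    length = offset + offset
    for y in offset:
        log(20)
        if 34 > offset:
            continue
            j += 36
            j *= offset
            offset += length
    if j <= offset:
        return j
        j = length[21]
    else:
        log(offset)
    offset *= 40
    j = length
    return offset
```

11

Transformed code:
def wrap(j, offset, length):
    length = offset + offset
    for y in offset:
        log(20)
        if 34 > offset:
            continue
    if j <= offset:
        return j
    else:
        log(offset)
    offset = offset * 40
    j = length
    return offset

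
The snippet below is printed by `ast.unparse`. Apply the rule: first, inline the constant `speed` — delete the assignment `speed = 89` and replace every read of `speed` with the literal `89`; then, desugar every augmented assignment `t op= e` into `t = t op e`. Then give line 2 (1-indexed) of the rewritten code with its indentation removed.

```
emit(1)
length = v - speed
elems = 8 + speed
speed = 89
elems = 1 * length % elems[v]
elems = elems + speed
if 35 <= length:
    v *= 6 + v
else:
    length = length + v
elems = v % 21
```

Transformed code:
emit(1)
length = v - 89
elems = 8 + 89
elems = 1 * length % elems[v]
elems = elems + 89
if 35 <= length:
    v = v * (6 + v)
else:
    length = length + v
elems = v % 21

length = v - 89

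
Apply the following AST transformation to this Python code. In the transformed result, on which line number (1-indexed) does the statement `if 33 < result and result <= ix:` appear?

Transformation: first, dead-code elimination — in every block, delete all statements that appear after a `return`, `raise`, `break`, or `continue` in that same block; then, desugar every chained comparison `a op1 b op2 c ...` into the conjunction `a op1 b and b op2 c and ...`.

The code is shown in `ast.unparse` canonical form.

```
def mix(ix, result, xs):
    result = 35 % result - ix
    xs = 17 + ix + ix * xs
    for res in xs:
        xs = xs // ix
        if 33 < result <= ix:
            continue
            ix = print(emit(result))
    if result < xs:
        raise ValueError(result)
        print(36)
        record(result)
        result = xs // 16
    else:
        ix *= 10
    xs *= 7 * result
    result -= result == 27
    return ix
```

6

Transformed code:
def mix(ix, result, xs):
    result = 35 % result - ix
    xs = 17 + ix + ix * xs
    for res in xs:
        xs = xs // ix
        if 33 < result and result <= ix:
            continue
    if result < xs:
        raise ValueError(result)
    else:
        ix *= 10
    xs *= 7 * result
    result -= result == 27
    return ix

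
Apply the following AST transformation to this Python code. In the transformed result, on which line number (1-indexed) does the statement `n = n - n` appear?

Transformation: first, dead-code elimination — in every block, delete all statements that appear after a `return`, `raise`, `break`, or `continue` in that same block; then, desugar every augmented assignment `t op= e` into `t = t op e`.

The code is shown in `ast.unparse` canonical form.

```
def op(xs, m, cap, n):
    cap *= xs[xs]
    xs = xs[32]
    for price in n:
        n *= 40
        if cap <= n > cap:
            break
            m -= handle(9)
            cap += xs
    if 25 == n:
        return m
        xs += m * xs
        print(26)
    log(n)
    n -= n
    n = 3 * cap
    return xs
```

Transformed code:
def op(xs, m, cap, n):
    cap = cap * xs[xs]
    xs = xs[32]
    for price in n:
        n = n * 40
        if cap <= n > cap:
            break
    if 25 == n:
        return m
    log(n)
    n = n - n
    n = 3 * cap
    return xs

11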